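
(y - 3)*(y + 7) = y^2 + 4*y - 21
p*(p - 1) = p^2 - p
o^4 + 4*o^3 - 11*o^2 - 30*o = o*(o - 3)*(o + 2)*(o + 5)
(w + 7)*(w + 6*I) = w^2 + 7*w + 6*I*w + 42*I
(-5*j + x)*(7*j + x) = -35*j^2 + 2*j*x + x^2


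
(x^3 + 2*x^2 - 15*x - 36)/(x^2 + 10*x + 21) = (x^2 - x - 12)/(x + 7)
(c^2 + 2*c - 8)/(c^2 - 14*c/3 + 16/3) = 3*(c + 4)/(3*c - 8)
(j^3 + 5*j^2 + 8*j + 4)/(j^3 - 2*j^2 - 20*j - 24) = (j + 1)/(j - 6)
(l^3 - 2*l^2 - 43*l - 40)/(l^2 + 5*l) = l - 7 - 8/l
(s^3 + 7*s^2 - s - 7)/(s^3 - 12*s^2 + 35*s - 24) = (s^2 + 8*s + 7)/(s^2 - 11*s + 24)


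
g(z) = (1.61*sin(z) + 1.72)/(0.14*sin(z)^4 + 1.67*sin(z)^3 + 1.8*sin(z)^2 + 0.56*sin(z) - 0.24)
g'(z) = (1.61*sin(z) + 1.72)*(-0.56*sin(z)^3*cos(z) - 5.01*sin(z)^2*cos(z) - 3.6*sin(z)*cos(z) - 0.56*cos(z))/(0.14*sin(z)^4 + 1.67*sin(z)^3 + 1.8*sin(z)^2 + 0.56*sin(z) - 0.24)^2 + 1.61*cos(z)/(0.14*sin(z)^4 + 1.67*sin(z)^3 + 1.8*sin(z)^2 + 0.56*sin(z) - 0.24) = -(0.6762*sin(z)^4 + 6.3406*sin(z)^3 + 11.5152*sin(z)^2 + 6.192*sin(z) + 1.3496)*cos(z)/(0.14*sin(z)^4 + 1.67*sin(z)^3 + 1.8*sin(z)^2 + 0.56*sin(z) - 0.24)^2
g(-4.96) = 0.90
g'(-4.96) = -0.45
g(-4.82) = 0.86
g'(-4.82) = -0.18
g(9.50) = -5.87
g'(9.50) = 12.70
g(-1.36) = -0.29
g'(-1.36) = -0.83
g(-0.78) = -2.03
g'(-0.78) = -5.49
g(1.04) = 1.14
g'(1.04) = -1.34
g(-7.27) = -1.06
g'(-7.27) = -3.67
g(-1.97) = -0.55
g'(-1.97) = 1.96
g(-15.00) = -2.43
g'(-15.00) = 5.63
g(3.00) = -16.18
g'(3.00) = 168.81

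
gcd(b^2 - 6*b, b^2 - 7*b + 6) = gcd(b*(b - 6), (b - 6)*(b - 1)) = b - 6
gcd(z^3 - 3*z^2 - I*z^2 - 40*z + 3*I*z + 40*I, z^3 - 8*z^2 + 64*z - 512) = z - 8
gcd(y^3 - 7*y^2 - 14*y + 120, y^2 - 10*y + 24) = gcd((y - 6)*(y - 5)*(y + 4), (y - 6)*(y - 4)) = y - 6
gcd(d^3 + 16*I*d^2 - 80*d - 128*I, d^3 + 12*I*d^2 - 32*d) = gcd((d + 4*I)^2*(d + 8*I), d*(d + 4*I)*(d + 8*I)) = d^2 + 12*I*d - 32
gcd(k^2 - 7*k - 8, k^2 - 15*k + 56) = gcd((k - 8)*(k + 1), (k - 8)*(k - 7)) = k - 8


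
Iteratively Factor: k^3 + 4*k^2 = (k)*(k^2 + 4*k) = k*(k + 4)*(k)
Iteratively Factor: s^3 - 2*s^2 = (s)*(s^2 - 2*s) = s^2*(s - 2)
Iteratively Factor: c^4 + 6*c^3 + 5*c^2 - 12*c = (c)*(c^3 + 6*c^2 + 5*c - 12) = c*(c + 3)*(c^2 + 3*c - 4) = c*(c - 1)*(c + 3)*(c + 4)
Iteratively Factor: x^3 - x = (x + 1)*(x^2 - x) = x*(x + 1)*(x - 1)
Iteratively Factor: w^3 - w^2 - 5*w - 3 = (w + 1)*(w^2 - 2*w - 3) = (w + 1)^2*(w - 3)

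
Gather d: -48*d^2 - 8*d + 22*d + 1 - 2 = -48*d^2 + 14*d - 1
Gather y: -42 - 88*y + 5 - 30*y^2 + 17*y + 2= -30*y^2 - 71*y - 35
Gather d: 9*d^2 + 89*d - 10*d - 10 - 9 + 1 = 9*d^2 + 79*d - 18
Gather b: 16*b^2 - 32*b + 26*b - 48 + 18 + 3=16*b^2 - 6*b - 27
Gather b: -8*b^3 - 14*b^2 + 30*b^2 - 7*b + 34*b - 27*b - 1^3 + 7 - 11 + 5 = -8*b^3 + 16*b^2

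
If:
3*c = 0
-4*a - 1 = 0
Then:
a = -1/4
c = 0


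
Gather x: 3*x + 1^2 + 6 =3*x + 7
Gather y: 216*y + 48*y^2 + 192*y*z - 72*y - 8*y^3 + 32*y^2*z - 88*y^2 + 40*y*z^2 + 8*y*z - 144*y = -8*y^3 + y^2*(32*z - 40) + y*(40*z^2 + 200*z)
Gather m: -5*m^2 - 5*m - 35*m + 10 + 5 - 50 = -5*m^2 - 40*m - 35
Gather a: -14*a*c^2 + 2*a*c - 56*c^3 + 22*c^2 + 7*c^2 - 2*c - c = a*(-14*c^2 + 2*c) - 56*c^3 + 29*c^2 - 3*c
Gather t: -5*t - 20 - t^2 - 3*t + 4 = -t^2 - 8*t - 16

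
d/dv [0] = 0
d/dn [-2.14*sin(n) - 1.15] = -2.14*cos(n)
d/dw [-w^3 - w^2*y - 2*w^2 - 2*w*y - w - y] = -3*w^2 - 2*w*y - 4*w - 2*y - 1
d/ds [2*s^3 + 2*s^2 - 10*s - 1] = 6*s^2 + 4*s - 10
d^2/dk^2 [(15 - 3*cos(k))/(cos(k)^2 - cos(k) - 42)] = 3*(-9*sin(k)^4*cos(k) + 19*sin(k)^4 - 895*sin(k)^2 - 7561*cos(k)/4 - 273*cos(3*k)/4 + cos(5*k)/2 + 362)/(sin(k)^2 + cos(k) + 41)^3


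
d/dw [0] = 0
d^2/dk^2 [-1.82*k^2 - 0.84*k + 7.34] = -3.64000000000000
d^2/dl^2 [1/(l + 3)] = 2/(l + 3)^3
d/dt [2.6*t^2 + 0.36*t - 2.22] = 5.2*t + 0.36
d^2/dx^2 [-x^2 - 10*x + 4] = -2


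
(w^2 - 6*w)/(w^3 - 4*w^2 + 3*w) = (w - 6)/(w^2 - 4*w + 3)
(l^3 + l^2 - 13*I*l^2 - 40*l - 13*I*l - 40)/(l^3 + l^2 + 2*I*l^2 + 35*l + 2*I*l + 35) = (l - 8*I)/(l + 7*I)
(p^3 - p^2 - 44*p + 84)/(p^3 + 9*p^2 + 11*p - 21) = (p^2 - 8*p + 12)/(p^2 + 2*p - 3)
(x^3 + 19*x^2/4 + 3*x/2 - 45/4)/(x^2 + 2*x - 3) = (4*x^2 + 7*x - 15)/(4*(x - 1))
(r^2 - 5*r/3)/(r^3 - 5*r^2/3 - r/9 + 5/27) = 9*r/(9*r^2 - 1)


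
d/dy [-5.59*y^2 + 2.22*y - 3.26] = 2.22 - 11.18*y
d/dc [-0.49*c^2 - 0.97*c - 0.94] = -0.98*c - 0.97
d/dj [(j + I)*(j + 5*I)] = 2*j + 6*I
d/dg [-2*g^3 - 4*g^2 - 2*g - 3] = -6*g^2 - 8*g - 2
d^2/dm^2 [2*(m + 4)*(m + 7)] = 4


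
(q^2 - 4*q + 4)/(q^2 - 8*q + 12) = (q - 2)/(q - 6)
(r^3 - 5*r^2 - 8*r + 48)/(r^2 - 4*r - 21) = (r^2 - 8*r + 16)/(r - 7)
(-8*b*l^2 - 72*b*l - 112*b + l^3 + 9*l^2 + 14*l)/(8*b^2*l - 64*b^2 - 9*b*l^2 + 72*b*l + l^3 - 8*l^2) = (-l^2 - 9*l - 14)/(b*l - 8*b - l^2 + 8*l)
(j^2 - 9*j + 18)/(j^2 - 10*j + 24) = (j - 3)/(j - 4)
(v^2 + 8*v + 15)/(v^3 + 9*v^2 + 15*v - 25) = (v + 3)/(v^2 + 4*v - 5)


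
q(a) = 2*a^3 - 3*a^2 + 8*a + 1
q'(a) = 6*a^2 - 6*a + 8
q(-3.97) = -203.18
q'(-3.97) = 126.39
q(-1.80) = -34.78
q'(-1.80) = 38.24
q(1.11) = 8.92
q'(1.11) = 8.73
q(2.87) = 46.53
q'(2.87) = 40.20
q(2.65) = 38.35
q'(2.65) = 34.24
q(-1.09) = -13.87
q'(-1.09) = 21.67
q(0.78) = 6.36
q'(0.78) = 6.97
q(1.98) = 20.60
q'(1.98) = 19.64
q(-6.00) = -587.00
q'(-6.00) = 260.00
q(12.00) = 3121.00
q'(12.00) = 800.00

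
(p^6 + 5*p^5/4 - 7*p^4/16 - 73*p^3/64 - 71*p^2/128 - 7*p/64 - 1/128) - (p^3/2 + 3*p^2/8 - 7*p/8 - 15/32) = p^6 + 5*p^5/4 - 7*p^4/16 - 105*p^3/64 - 119*p^2/128 + 49*p/64 + 59/128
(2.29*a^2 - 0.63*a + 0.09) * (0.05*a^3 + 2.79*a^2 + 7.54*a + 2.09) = 0.1145*a^5 + 6.3576*a^4 + 15.5134*a^3 + 0.286999999999999*a^2 - 0.6381*a + 0.1881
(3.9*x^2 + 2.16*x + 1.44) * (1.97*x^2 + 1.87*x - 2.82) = 7.683*x^4 + 11.5482*x^3 - 4.122*x^2 - 3.3984*x - 4.0608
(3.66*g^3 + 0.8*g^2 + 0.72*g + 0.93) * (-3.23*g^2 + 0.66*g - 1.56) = -11.8218*g^5 - 0.1684*g^4 - 7.5072*g^3 - 3.7767*g^2 - 0.5094*g - 1.4508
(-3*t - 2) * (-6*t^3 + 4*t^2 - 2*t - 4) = 18*t^4 - 2*t^2 + 16*t + 8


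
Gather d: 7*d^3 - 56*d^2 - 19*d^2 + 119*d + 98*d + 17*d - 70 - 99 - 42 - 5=7*d^3 - 75*d^2 + 234*d - 216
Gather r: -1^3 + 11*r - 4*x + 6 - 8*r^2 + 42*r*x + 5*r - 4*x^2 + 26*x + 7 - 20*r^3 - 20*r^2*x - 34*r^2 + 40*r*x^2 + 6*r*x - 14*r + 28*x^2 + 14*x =-20*r^3 + r^2*(-20*x - 42) + r*(40*x^2 + 48*x + 2) + 24*x^2 + 36*x + 12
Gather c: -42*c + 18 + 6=24 - 42*c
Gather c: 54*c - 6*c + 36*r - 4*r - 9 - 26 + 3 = 48*c + 32*r - 32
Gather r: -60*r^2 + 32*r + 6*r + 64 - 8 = -60*r^2 + 38*r + 56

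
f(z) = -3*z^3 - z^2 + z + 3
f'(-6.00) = -311.00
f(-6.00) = 609.00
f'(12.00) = -1319.00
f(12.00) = -5313.00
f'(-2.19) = -37.78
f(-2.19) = 27.52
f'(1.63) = -26.17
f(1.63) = -11.02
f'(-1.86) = -26.42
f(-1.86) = 16.98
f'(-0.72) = -2.23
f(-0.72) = 2.88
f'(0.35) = -0.80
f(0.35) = 3.10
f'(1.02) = -10.40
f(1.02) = -0.20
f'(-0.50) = -0.25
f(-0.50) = 2.62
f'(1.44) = -20.54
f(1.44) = -6.59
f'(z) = -9*z^2 - 2*z + 1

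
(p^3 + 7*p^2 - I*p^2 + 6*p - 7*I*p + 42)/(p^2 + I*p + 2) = (p^2 + p*(7 - 3*I) - 21*I)/(p - I)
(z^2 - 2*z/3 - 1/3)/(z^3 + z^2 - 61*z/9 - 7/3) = 3*(z - 1)/(3*z^2 + 2*z - 21)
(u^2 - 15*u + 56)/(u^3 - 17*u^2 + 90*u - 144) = (u - 7)/(u^2 - 9*u + 18)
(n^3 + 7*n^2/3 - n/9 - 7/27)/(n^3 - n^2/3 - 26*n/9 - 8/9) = (9*n^2 + 18*n - 7)/(3*(3*n^2 - 2*n - 8))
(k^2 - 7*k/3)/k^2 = (k - 7/3)/k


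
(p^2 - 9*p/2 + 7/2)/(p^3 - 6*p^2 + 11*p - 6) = (p - 7/2)/(p^2 - 5*p + 6)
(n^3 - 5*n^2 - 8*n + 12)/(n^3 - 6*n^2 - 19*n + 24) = (n^2 - 4*n - 12)/(n^2 - 5*n - 24)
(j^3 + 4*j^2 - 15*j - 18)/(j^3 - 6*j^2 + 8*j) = (j^3 + 4*j^2 - 15*j - 18)/(j*(j^2 - 6*j + 8))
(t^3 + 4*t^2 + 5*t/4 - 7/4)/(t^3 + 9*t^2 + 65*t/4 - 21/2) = (t + 1)/(t + 6)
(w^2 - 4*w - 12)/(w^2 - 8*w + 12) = (w + 2)/(w - 2)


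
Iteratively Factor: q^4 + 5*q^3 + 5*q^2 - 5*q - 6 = (q - 1)*(q^3 + 6*q^2 + 11*q + 6) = (q - 1)*(q + 3)*(q^2 + 3*q + 2) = (q - 1)*(q + 1)*(q + 3)*(q + 2)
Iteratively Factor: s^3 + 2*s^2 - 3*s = (s - 1)*(s^2 + 3*s) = (s - 1)*(s + 3)*(s)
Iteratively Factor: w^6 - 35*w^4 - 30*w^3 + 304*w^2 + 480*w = (w - 5)*(w^5 + 5*w^4 - 10*w^3 - 80*w^2 - 96*w) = (w - 5)*(w + 4)*(w^4 + w^3 - 14*w^2 - 24*w) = w*(w - 5)*(w + 4)*(w^3 + w^2 - 14*w - 24) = w*(w - 5)*(w + 2)*(w + 4)*(w^2 - w - 12) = w*(w - 5)*(w + 2)*(w + 3)*(w + 4)*(w - 4)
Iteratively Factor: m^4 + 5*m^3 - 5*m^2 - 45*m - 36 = (m + 3)*(m^3 + 2*m^2 - 11*m - 12) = (m + 3)*(m + 4)*(m^2 - 2*m - 3) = (m - 3)*(m + 3)*(m + 4)*(m + 1)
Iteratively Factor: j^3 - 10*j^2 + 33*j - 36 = (j - 4)*(j^2 - 6*j + 9) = (j - 4)*(j - 3)*(j - 3)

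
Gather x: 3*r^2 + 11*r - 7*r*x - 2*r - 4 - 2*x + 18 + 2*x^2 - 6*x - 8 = 3*r^2 + 9*r + 2*x^2 + x*(-7*r - 8) + 6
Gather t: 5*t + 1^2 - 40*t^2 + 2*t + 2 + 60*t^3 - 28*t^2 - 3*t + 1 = 60*t^3 - 68*t^2 + 4*t + 4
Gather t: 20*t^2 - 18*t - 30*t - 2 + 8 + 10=20*t^2 - 48*t + 16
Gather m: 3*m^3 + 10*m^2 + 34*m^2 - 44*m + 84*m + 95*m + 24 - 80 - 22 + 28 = 3*m^3 + 44*m^2 + 135*m - 50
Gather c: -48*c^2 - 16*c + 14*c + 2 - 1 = -48*c^2 - 2*c + 1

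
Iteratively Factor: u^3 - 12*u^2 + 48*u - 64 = (u - 4)*(u^2 - 8*u + 16) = (u - 4)^2*(u - 4)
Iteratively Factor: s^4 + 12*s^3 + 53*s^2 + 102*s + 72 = (s + 4)*(s^3 + 8*s^2 + 21*s + 18) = (s + 3)*(s + 4)*(s^2 + 5*s + 6) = (s + 3)^2*(s + 4)*(s + 2)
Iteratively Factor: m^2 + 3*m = (m)*(m + 3)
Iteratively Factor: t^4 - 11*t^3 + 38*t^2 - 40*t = (t - 2)*(t^3 - 9*t^2 + 20*t) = (t - 4)*(t - 2)*(t^2 - 5*t) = (t - 5)*(t - 4)*(t - 2)*(t)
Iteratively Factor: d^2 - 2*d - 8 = (d - 4)*(d + 2)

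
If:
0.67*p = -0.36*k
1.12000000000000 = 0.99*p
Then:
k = -2.11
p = 1.13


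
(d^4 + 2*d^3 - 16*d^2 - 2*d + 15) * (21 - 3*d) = -3*d^5 + 15*d^4 + 90*d^3 - 330*d^2 - 87*d + 315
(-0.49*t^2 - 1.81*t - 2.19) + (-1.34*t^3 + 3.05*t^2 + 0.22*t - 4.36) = -1.34*t^3 + 2.56*t^2 - 1.59*t - 6.55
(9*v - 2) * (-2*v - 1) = -18*v^2 - 5*v + 2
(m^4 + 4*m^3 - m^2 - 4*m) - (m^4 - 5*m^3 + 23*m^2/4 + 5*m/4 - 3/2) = 9*m^3 - 27*m^2/4 - 21*m/4 + 3/2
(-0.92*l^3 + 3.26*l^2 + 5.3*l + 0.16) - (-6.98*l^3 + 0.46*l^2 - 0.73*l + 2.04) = 6.06*l^3 + 2.8*l^2 + 6.03*l - 1.88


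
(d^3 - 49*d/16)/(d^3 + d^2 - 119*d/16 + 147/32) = 2*d*(4*d + 7)/(8*d^2 + 22*d - 21)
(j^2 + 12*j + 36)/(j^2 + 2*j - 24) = (j + 6)/(j - 4)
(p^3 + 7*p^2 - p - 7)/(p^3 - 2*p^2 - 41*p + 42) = (p^2 + 8*p + 7)/(p^2 - p - 42)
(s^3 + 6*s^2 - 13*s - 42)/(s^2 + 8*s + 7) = (s^2 - s - 6)/(s + 1)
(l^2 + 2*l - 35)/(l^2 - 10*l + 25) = (l + 7)/(l - 5)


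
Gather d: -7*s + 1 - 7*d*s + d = d*(1 - 7*s) - 7*s + 1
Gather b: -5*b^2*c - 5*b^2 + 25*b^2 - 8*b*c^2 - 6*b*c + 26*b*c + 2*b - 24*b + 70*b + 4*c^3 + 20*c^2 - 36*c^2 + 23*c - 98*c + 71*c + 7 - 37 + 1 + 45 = b^2*(20 - 5*c) + b*(-8*c^2 + 20*c + 48) + 4*c^3 - 16*c^2 - 4*c + 16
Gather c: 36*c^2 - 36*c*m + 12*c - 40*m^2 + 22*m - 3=36*c^2 + c*(12 - 36*m) - 40*m^2 + 22*m - 3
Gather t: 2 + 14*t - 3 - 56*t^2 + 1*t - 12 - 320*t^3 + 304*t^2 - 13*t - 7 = -320*t^3 + 248*t^2 + 2*t - 20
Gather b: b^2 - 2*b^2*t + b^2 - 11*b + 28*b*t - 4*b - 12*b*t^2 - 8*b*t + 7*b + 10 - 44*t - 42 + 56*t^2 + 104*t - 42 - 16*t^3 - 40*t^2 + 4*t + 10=b^2*(2 - 2*t) + b*(-12*t^2 + 20*t - 8) - 16*t^3 + 16*t^2 + 64*t - 64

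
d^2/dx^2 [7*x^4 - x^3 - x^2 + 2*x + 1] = 84*x^2 - 6*x - 2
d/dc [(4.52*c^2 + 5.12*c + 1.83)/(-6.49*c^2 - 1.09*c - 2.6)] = (28.302*c^2 + 0.249400000000005*c - 11.3173)/(42.1201*c^4 + 14.1482*c^3 + 34.9361*c^2 + 5.668*c + 6.76)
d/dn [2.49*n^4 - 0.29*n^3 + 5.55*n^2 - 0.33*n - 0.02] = 9.96*n^3 - 0.87*n^2 + 11.1*n - 0.33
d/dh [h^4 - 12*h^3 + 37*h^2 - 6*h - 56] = 4*h^3 - 36*h^2 + 74*h - 6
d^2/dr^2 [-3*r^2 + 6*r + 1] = -6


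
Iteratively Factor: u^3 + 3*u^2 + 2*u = (u + 2)*(u^2 + u) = u*(u + 2)*(u + 1)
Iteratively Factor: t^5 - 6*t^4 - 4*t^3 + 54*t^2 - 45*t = (t - 5)*(t^4 - t^3 - 9*t^2 + 9*t) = (t - 5)*(t + 3)*(t^3 - 4*t^2 + 3*t) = t*(t - 5)*(t + 3)*(t^2 - 4*t + 3) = t*(t - 5)*(t - 1)*(t + 3)*(t - 3)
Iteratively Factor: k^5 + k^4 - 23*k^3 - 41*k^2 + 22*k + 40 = (k - 1)*(k^4 + 2*k^3 - 21*k^2 - 62*k - 40) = (k - 1)*(k + 2)*(k^3 - 21*k - 20) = (k - 5)*(k - 1)*(k + 2)*(k^2 + 5*k + 4) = (k - 5)*(k - 1)*(k + 2)*(k + 4)*(k + 1)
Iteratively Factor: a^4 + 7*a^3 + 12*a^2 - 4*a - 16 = (a + 4)*(a^3 + 3*a^2 - 4) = (a - 1)*(a + 4)*(a^2 + 4*a + 4) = (a - 1)*(a + 2)*(a + 4)*(a + 2)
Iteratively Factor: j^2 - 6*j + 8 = (j - 4)*(j - 2)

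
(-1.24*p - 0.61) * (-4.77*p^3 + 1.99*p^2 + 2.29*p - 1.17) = 5.9148*p^4 + 0.442099999999999*p^3 - 4.0535*p^2 + 0.0538999999999998*p + 0.7137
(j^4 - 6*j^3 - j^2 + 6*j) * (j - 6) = j^5 - 12*j^4 + 35*j^3 + 12*j^2 - 36*j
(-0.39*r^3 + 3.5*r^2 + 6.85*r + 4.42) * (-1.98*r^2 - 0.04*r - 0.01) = 0.7722*r^5 - 6.9144*r^4 - 13.6991*r^3 - 9.0606*r^2 - 0.2453*r - 0.0442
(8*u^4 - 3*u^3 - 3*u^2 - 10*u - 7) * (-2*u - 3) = -16*u^5 - 18*u^4 + 15*u^3 + 29*u^2 + 44*u + 21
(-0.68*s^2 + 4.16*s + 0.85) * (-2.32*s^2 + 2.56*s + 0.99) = 1.5776*s^4 - 11.392*s^3 + 8.0044*s^2 + 6.2944*s + 0.8415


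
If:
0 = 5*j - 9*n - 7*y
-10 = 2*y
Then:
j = 9*n/5 - 7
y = -5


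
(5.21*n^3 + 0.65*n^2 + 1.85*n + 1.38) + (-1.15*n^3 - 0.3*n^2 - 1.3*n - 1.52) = 4.06*n^3 + 0.35*n^2 + 0.55*n - 0.14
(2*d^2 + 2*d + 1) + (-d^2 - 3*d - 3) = d^2 - d - 2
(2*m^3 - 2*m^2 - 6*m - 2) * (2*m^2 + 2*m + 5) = 4*m^5 - 6*m^3 - 26*m^2 - 34*m - 10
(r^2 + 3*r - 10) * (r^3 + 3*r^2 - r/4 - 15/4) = r^5 + 6*r^4 - 5*r^3/4 - 69*r^2/2 - 35*r/4 + 75/2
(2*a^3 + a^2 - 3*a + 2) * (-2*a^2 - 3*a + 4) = -4*a^5 - 8*a^4 + 11*a^3 + 9*a^2 - 18*a + 8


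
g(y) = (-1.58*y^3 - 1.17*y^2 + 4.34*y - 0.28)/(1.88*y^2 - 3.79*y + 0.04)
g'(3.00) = 1.58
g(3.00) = -7.24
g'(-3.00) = -0.75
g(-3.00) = 0.66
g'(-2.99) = -0.75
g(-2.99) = 0.66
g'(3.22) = 0.78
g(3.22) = -6.98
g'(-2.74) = -0.74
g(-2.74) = 0.47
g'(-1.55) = -0.68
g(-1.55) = -0.38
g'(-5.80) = -0.80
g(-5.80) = 2.86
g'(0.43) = -0.23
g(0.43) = -1.00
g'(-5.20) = -0.80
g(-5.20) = 2.38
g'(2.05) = 1205.96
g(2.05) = -57.90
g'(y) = (3.79 - 3.76*y)*(-1.58*y^3 - 1.17*y^2 + 4.34*y - 0.28)/(1.88*y^2 - 3.79*y + 0.04)^2 + (-4.74*y^2 - 2.34*y + 4.34)/(1.88*y^2 - 3.79*y + 0.04) = (-2.9704*y^4 + 11.9764*y^3 - 3.9145*y^2 + 0.959200000000003*y - 0.8876)/(3.5344*y^4 - 14.2504*y^3 + 14.5145*y^2 - 0.3032*y + 0.0016)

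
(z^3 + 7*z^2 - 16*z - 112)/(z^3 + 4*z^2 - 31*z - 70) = (z^2 - 16)/(z^2 - 3*z - 10)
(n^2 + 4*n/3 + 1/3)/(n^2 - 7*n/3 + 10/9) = 3*(3*n^2 + 4*n + 1)/(9*n^2 - 21*n + 10)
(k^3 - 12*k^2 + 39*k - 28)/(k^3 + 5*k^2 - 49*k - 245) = (k^2 - 5*k + 4)/(k^2 + 12*k + 35)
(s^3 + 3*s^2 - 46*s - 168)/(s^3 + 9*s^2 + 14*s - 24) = (s - 7)/(s - 1)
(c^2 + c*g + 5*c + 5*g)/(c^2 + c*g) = (c + 5)/c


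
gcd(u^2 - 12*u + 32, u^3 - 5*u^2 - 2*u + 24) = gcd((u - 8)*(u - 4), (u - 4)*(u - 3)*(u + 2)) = u - 4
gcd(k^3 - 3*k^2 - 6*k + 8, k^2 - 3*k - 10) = k + 2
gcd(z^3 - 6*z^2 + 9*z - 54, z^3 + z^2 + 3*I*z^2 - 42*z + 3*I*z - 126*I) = z^2 + z*(-6 + 3*I) - 18*I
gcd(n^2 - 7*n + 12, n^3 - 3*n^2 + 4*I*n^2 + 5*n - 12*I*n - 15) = n - 3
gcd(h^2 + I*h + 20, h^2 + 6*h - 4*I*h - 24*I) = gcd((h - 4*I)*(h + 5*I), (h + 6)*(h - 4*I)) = h - 4*I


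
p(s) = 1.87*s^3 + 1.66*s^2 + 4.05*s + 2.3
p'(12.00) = 851.73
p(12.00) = 3521.30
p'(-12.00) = 772.05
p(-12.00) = -3038.62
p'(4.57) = 136.39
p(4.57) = 233.96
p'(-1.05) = 6.75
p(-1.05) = -2.29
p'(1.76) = 27.27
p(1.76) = 24.76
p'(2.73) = 54.92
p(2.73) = 63.78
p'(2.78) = 56.64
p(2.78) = 66.57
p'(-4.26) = 91.71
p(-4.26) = -129.40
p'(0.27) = 5.36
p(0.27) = 3.55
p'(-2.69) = 35.71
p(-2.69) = -32.98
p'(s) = 5.61*s^2 + 3.32*s + 4.05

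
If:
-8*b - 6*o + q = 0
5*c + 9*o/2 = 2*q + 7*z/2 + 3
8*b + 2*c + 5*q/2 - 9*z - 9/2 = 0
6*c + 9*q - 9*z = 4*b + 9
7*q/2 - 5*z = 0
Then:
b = 3609/8168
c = 6303/4084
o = -1013/2042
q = 570/1021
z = 399/1021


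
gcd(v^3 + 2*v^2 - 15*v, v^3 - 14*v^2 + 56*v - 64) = 1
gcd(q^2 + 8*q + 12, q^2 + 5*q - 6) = q + 6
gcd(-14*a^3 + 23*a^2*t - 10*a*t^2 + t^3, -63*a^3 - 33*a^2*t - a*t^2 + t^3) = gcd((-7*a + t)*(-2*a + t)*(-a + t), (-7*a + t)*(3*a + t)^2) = -7*a + t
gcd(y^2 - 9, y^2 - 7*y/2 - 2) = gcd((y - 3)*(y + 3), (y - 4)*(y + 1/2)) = 1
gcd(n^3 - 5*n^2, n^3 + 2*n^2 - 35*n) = n^2 - 5*n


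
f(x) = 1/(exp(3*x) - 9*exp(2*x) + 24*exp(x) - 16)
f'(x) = (-3*exp(3*x) + 18*exp(2*x) - 24*exp(x))/(exp(3*x) - 9*exp(2*x) + 24*exp(x) - 16)^2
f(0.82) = 0.26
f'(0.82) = 0.22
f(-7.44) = -0.06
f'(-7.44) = -0.00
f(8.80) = 0.00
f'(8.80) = -0.00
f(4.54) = 0.00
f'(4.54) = -0.00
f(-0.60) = -0.19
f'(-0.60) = -0.29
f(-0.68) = -0.17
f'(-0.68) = -0.22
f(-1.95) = -0.08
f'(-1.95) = -0.02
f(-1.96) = -0.08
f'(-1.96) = -0.02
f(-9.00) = -0.06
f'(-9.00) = 0.00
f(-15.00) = -0.06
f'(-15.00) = 0.00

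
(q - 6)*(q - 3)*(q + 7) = q^3 - 2*q^2 - 45*q + 126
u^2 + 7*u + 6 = (u + 1)*(u + 6)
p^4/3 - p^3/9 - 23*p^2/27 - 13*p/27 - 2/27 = (p/3 + 1/3)*(p - 2)*(p + 1/3)^2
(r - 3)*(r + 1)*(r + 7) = r^3 + 5*r^2 - 17*r - 21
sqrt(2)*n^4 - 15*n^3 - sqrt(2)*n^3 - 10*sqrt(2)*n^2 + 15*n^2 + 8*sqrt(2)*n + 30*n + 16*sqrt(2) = (n - 2)*(n - 8*sqrt(2))*(n + sqrt(2)/2)*(sqrt(2)*n + sqrt(2))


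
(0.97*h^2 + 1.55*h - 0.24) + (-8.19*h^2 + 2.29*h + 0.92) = -7.22*h^2 + 3.84*h + 0.68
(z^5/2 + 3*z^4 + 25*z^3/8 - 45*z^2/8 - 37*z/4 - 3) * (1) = z^5/2 + 3*z^4 + 25*z^3/8 - 45*z^2/8 - 37*z/4 - 3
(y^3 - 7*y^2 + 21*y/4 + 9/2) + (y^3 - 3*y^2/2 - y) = 2*y^3 - 17*y^2/2 + 17*y/4 + 9/2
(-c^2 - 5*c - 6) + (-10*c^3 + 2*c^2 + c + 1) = -10*c^3 + c^2 - 4*c - 5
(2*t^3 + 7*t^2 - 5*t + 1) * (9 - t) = -2*t^4 + 11*t^3 + 68*t^2 - 46*t + 9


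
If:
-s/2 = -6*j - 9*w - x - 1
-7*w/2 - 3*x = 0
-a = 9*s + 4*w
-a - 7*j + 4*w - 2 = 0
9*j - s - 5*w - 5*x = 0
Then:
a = -2694/901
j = 52/901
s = 358/901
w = -132/901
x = 154/901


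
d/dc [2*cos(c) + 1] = -2*sin(c)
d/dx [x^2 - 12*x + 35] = 2*x - 12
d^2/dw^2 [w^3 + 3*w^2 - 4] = 6*w + 6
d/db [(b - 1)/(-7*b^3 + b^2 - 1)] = (-7*b^3 + b^2 + b*(b - 1)*(21*b - 2) - 1)/(7*b^3 - b^2 + 1)^2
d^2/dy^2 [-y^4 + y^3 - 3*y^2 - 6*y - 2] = -12*y^2 + 6*y - 6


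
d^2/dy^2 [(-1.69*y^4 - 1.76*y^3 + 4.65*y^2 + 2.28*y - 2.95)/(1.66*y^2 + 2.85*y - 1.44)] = (-9.31392800000001*y^6 - 47.9723400000001*y^5 - 58.1234940000001*y^4 + 42.533988*y^3 + 19.203672*y^2 - 72.935244*y - 24.02739)/(4.574296*y^6 + 23.56038*y^5 + 28.545858*y^4 - 17.726715*y^3 - 24.762672*y^2 + 17.72928*y - 2.985984)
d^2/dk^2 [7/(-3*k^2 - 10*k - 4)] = 14*(9*k^2 + 30*k - 4*(3*k + 5)^2 + 12)/(3*k^2 + 10*k + 4)^3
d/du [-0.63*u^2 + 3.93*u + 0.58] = 3.93 - 1.26*u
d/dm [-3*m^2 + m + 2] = 1 - 6*m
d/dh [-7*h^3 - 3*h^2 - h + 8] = -21*h^2 - 6*h - 1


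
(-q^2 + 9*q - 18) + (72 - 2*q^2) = -3*q^2 + 9*q + 54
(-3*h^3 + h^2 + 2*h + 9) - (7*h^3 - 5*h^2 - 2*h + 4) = -10*h^3 + 6*h^2 + 4*h + 5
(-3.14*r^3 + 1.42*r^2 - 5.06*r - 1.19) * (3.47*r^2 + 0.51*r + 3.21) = -10.8958*r^5 + 3.326*r^4 - 26.9134*r^3 - 2.1517*r^2 - 16.8495*r - 3.8199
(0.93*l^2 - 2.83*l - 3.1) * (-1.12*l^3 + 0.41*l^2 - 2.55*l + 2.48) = -1.0416*l^5 + 3.5509*l^4 - 0.0597999999999996*l^3 + 8.2519*l^2 + 0.8866*l - 7.688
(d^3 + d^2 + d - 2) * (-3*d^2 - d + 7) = -3*d^5 - 4*d^4 + 3*d^3 + 12*d^2 + 9*d - 14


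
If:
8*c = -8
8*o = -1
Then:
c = -1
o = -1/8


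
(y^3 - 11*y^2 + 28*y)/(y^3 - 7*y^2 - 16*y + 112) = y/(y + 4)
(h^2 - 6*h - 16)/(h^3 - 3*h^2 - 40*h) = (h + 2)/(h*(h + 5))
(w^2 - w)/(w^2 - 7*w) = (w - 1)/(w - 7)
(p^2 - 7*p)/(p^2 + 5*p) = (p - 7)/(p + 5)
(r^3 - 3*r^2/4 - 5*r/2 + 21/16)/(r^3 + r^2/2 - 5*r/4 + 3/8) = (4*r - 7)/(2*(2*r - 1))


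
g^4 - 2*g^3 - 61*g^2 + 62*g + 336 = (g - 8)*(g - 3)*(g + 2)*(g + 7)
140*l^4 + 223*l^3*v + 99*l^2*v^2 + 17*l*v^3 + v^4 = (l + v)*(4*l + v)*(5*l + v)*(7*l + v)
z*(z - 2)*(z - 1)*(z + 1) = z^4 - 2*z^3 - z^2 + 2*z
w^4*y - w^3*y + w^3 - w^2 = w^2*(w - 1)*(w*y + 1)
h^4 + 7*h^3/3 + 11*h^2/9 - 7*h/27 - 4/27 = (h - 1/3)*(h + 1/3)*(h + 1)*(h + 4/3)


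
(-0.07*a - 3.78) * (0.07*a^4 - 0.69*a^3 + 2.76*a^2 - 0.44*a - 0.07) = -0.0049*a^5 - 0.2163*a^4 + 2.415*a^3 - 10.402*a^2 + 1.6681*a + 0.2646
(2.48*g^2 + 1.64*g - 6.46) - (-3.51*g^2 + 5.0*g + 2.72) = 5.99*g^2 - 3.36*g - 9.18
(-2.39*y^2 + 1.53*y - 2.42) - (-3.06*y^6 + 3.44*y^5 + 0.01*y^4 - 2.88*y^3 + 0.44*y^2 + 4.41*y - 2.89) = 3.06*y^6 - 3.44*y^5 - 0.01*y^4 + 2.88*y^3 - 2.83*y^2 - 2.88*y + 0.47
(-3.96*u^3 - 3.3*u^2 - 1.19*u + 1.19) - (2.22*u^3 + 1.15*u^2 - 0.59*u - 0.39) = -6.18*u^3 - 4.45*u^2 - 0.6*u + 1.58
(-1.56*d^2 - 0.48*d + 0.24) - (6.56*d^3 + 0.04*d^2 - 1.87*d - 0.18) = -6.56*d^3 - 1.6*d^2 + 1.39*d + 0.42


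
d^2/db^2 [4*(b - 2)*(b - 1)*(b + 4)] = 24*b + 8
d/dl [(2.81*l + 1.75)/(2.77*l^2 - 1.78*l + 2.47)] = (-7.7837*l^2 - 9.695*l + 10.0557)/(7.6729*l^4 - 9.8612*l^3 + 16.8522*l^2 - 8.7932*l + 6.1009)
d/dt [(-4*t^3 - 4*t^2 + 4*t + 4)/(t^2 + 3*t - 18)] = 4*(-t^4 - 6*t^3 + 50*t^2 + 34*t - 21)/(t^4 + 6*t^3 - 27*t^2 - 108*t + 324)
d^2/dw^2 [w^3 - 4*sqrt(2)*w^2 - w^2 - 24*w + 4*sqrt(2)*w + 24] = 6*w - 8*sqrt(2) - 2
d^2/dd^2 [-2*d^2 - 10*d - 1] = -4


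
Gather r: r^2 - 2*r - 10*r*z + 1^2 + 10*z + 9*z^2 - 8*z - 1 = r^2 + r*(-10*z - 2) + 9*z^2 + 2*z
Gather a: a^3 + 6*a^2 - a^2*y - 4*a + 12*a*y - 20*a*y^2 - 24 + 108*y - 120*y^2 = a^3 + a^2*(6 - y) + a*(-20*y^2 + 12*y - 4) - 120*y^2 + 108*y - 24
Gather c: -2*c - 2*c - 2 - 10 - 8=-4*c - 20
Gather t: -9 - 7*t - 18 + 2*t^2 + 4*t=2*t^2 - 3*t - 27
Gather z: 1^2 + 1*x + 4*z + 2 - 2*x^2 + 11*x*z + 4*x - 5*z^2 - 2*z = -2*x^2 + 5*x - 5*z^2 + z*(11*x + 2) + 3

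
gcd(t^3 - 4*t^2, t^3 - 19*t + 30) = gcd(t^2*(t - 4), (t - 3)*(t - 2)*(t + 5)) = 1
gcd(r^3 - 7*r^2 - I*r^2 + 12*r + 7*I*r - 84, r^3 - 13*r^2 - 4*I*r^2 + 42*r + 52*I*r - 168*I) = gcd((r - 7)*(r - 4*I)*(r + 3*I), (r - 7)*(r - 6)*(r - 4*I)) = r^2 + r*(-7 - 4*I) + 28*I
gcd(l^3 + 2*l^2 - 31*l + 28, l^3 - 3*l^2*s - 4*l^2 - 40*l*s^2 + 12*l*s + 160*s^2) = l - 4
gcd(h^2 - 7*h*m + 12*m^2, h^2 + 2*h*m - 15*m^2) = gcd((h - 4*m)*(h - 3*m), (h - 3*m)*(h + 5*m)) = h - 3*m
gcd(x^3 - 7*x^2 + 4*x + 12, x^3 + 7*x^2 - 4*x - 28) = x - 2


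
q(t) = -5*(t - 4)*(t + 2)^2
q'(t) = -5*(t - 4)*(2*t + 4) - 5*(t + 2)^2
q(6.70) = -1021.82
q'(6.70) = -613.35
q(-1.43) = 8.82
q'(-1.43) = 29.33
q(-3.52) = 86.87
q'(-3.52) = -125.86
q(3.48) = 78.08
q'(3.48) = -121.66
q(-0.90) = 29.64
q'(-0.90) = 47.85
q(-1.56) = 5.38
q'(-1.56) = 23.50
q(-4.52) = 270.53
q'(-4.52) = -246.46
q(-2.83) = 23.53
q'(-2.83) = -60.13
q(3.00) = 125.00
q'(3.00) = -75.00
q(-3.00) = 35.00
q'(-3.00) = -75.00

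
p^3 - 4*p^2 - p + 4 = (p - 4)*(p - 1)*(p + 1)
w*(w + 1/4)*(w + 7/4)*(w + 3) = w^4 + 5*w^3 + 103*w^2/16 + 21*w/16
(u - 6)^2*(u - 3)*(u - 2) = u^4 - 17*u^3 + 102*u^2 - 252*u + 216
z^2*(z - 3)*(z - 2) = z^4 - 5*z^3 + 6*z^2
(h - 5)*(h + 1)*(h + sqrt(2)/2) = h^3 - 4*h^2 + sqrt(2)*h^2/2 - 5*h - 2*sqrt(2)*h - 5*sqrt(2)/2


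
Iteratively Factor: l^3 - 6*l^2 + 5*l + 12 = (l + 1)*(l^2 - 7*l + 12) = (l - 4)*(l + 1)*(l - 3)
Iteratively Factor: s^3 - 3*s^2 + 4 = (s - 2)*(s^2 - s - 2) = (s - 2)*(s + 1)*(s - 2)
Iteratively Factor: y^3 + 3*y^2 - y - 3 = (y - 1)*(y^2 + 4*y + 3) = (y - 1)*(y + 1)*(y + 3)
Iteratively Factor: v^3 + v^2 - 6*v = (v - 2)*(v^2 + 3*v) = (v - 2)*(v + 3)*(v)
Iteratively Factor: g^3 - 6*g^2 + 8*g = (g)*(g^2 - 6*g + 8) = g*(g - 4)*(g - 2)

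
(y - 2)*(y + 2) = y^2 - 4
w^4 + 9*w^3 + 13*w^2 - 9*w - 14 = (w - 1)*(w + 1)*(w + 2)*(w + 7)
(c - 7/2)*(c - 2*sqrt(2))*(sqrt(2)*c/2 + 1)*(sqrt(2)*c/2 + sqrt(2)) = c^4/2 - 3*c^3/4 - sqrt(2)*c^3/2 - 11*c^2/2 + 3*sqrt(2)*c^2/4 + 3*c + 7*sqrt(2)*c/2 + 14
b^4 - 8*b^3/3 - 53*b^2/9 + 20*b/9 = b*(b - 4)*(b - 1/3)*(b + 5/3)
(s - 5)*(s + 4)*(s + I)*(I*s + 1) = I*s^4 - I*s^3 - 19*I*s^2 - I*s - 20*I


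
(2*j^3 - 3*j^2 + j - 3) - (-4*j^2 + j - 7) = 2*j^3 + j^2 + 4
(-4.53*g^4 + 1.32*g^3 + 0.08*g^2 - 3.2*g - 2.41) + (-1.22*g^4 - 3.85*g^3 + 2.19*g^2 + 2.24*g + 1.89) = -5.75*g^4 - 2.53*g^3 + 2.27*g^2 - 0.96*g - 0.52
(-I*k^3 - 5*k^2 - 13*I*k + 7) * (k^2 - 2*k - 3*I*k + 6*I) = -I*k^5 - 8*k^4 + 2*I*k^4 + 16*k^3 + 2*I*k^3 - 32*k^2 - 4*I*k^2 + 64*k - 21*I*k + 42*I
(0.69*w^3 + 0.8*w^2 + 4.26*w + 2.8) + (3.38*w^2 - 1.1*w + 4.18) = 0.69*w^3 + 4.18*w^2 + 3.16*w + 6.98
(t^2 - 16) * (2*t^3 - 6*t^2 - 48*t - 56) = 2*t^5 - 6*t^4 - 80*t^3 + 40*t^2 + 768*t + 896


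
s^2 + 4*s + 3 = (s + 1)*(s + 3)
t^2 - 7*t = t*(t - 7)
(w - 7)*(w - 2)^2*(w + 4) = w^4 - 7*w^3 - 12*w^2 + 100*w - 112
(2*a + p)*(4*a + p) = 8*a^2 + 6*a*p + p^2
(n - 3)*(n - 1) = n^2 - 4*n + 3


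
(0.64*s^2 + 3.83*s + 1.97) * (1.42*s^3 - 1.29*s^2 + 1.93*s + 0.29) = 0.9088*s^5 + 4.613*s^4 - 0.908100000000001*s^3 + 5.0362*s^2 + 4.9128*s + 0.5713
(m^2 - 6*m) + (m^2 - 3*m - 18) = 2*m^2 - 9*m - 18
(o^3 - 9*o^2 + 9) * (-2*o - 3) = -2*o^4 + 15*o^3 + 27*o^2 - 18*o - 27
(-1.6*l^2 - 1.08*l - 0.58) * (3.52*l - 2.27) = -5.632*l^3 - 0.1696*l^2 + 0.41*l + 1.3166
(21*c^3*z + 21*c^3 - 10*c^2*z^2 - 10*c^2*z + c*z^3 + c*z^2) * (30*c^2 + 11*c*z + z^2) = 630*c^5*z + 630*c^5 - 69*c^4*z^2 - 69*c^4*z - 59*c^3*z^3 - 59*c^3*z^2 + c^2*z^4 + c^2*z^3 + c*z^5 + c*z^4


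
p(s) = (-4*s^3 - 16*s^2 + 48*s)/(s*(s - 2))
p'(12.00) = -4.00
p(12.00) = -72.00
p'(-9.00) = -4.00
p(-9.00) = 12.00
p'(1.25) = -4.00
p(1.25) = -29.00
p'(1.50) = -4.00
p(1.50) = -30.00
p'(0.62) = -4.00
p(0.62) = -26.48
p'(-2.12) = -4.00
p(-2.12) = -15.52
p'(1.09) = -4.00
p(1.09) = -28.36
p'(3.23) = -4.00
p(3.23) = -36.92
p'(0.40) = -4.00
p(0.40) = -25.60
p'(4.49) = -4.00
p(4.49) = -41.96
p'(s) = (-12*s^2 - 32*s + 48)/(s*(s - 2)) - (-4*s^3 - 16*s^2 + 48*s)/(s*(s - 2)^2) - (-4*s^3 - 16*s^2 + 48*s)/(s^2*(s - 2))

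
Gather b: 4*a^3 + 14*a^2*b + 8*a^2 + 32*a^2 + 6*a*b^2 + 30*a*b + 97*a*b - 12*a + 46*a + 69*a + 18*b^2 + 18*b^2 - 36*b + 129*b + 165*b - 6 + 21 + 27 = 4*a^3 + 40*a^2 + 103*a + b^2*(6*a + 36) + b*(14*a^2 + 127*a + 258) + 42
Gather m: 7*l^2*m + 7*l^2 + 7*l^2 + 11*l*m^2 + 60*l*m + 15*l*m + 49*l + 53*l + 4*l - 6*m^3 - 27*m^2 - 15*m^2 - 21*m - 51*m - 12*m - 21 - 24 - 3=14*l^2 + 106*l - 6*m^3 + m^2*(11*l - 42) + m*(7*l^2 + 75*l - 84) - 48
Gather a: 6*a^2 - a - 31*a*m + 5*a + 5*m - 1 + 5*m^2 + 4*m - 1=6*a^2 + a*(4 - 31*m) + 5*m^2 + 9*m - 2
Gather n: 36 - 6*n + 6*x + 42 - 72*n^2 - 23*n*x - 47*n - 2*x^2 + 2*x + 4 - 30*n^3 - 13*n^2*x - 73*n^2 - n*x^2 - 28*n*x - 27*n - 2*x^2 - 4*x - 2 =-30*n^3 + n^2*(-13*x - 145) + n*(-x^2 - 51*x - 80) - 4*x^2 + 4*x + 80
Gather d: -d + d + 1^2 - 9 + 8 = 0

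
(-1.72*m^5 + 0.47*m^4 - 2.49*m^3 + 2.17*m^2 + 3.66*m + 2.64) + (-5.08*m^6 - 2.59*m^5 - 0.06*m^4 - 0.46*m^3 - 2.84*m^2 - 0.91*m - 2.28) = -5.08*m^6 - 4.31*m^5 + 0.41*m^4 - 2.95*m^3 - 0.67*m^2 + 2.75*m + 0.36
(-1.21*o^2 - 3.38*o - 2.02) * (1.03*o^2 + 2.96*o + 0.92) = -1.2463*o^4 - 7.063*o^3 - 13.1986*o^2 - 9.0888*o - 1.8584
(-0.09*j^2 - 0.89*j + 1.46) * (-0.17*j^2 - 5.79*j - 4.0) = 0.0153*j^4 + 0.6724*j^3 + 5.2649*j^2 - 4.8934*j - 5.84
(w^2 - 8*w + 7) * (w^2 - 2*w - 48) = w^4 - 10*w^3 - 25*w^2 + 370*w - 336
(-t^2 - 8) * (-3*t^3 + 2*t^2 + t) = 3*t^5 - 2*t^4 + 23*t^3 - 16*t^2 - 8*t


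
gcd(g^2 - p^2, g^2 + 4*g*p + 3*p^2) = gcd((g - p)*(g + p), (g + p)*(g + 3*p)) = g + p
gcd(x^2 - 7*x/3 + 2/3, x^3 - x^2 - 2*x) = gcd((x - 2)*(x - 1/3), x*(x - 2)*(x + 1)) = x - 2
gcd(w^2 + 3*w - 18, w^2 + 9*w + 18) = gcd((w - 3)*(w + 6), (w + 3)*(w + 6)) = w + 6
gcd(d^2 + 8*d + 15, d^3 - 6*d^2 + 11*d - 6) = 1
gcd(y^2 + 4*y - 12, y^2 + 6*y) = y + 6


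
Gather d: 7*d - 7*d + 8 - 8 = 0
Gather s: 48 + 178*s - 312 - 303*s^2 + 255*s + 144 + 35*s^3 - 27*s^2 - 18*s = 35*s^3 - 330*s^2 + 415*s - 120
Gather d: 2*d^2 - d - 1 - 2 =2*d^2 - d - 3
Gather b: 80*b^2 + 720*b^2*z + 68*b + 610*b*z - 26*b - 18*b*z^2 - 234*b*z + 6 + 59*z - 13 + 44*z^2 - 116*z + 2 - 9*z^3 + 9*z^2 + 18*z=b^2*(720*z + 80) + b*(-18*z^2 + 376*z + 42) - 9*z^3 + 53*z^2 - 39*z - 5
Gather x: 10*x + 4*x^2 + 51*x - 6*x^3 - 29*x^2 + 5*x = -6*x^3 - 25*x^2 + 66*x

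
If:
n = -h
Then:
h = -n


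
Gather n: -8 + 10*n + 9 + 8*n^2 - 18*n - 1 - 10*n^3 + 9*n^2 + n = -10*n^3 + 17*n^2 - 7*n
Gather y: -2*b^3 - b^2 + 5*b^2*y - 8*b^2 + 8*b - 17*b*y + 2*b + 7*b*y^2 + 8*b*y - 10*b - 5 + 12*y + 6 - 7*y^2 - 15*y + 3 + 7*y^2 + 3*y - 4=-2*b^3 - 9*b^2 + 7*b*y^2 + y*(5*b^2 - 9*b)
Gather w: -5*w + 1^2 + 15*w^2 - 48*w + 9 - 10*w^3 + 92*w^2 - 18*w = -10*w^3 + 107*w^2 - 71*w + 10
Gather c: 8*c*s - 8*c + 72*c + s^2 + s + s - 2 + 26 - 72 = c*(8*s + 64) + s^2 + 2*s - 48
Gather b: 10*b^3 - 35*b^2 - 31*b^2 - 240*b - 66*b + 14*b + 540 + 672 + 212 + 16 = 10*b^3 - 66*b^2 - 292*b + 1440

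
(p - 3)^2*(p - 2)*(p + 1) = p^4 - 7*p^3 + 13*p^2 + 3*p - 18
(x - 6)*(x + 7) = x^2 + x - 42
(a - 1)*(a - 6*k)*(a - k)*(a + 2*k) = a^4 - 5*a^3*k - a^3 - 8*a^2*k^2 + 5*a^2*k + 12*a*k^3 + 8*a*k^2 - 12*k^3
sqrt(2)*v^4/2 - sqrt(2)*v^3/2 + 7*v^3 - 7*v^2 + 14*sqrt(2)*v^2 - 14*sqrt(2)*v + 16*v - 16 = (v - 1)*(v + 2*sqrt(2))*(v + 4*sqrt(2))*(sqrt(2)*v/2 + 1)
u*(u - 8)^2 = u^3 - 16*u^2 + 64*u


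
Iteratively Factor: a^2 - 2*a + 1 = (a - 1)*(a - 1)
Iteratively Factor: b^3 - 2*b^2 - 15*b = (b + 3)*(b^2 - 5*b) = b*(b + 3)*(b - 5)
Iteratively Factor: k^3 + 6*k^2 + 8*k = (k)*(k^2 + 6*k + 8) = k*(k + 4)*(k + 2)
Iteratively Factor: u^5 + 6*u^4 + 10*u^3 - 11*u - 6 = (u + 3)*(u^4 + 3*u^3 + u^2 - 3*u - 2) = (u + 1)*(u + 3)*(u^3 + 2*u^2 - u - 2) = (u - 1)*(u + 1)*(u + 3)*(u^2 + 3*u + 2) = (u - 1)*(u + 1)^2*(u + 3)*(u + 2)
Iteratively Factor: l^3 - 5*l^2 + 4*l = (l - 4)*(l^2 - l) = l*(l - 4)*(l - 1)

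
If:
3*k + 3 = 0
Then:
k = -1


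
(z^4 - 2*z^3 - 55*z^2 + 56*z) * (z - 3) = z^5 - 5*z^4 - 49*z^3 + 221*z^2 - 168*z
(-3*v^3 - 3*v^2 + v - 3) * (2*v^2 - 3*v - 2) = -6*v^5 + 3*v^4 + 17*v^3 - 3*v^2 + 7*v + 6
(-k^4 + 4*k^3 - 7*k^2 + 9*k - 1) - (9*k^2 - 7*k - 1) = -k^4 + 4*k^3 - 16*k^2 + 16*k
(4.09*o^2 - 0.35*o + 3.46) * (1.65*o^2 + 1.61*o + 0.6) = 6.7485*o^4 + 6.0074*o^3 + 7.5995*o^2 + 5.3606*o + 2.076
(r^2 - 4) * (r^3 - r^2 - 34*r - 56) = r^5 - r^4 - 38*r^3 - 52*r^2 + 136*r + 224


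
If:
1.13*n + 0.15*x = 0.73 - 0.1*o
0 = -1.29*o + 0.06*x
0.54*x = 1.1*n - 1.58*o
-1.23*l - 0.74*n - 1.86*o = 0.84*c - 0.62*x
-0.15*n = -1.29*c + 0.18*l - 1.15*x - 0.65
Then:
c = -1.15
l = 0.88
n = 0.52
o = 0.04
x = 0.93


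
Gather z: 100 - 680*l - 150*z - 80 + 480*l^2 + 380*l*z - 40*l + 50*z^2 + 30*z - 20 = 480*l^2 - 720*l + 50*z^2 + z*(380*l - 120)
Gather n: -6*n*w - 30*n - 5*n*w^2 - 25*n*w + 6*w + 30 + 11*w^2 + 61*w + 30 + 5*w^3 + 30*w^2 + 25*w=n*(-5*w^2 - 31*w - 30) + 5*w^3 + 41*w^2 + 92*w + 60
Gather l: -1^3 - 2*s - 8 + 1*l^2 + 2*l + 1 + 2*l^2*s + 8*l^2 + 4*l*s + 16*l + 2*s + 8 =l^2*(2*s + 9) + l*(4*s + 18)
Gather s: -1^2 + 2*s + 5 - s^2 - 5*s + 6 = -s^2 - 3*s + 10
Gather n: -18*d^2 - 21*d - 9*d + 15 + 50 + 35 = -18*d^2 - 30*d + 100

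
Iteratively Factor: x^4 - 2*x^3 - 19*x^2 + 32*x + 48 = (x - 3)*(x^3 + x^2 - 16*x - 16) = (x - 3)*(x + 1)*(x^2 - 16) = (x - 4)*(x - 3)*(x + 1)*(x + 4)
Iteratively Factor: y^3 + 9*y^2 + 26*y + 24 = (y + 3)*(y^2 + 6*y + 8) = (y + 2)*(y + 3)*(y + 4)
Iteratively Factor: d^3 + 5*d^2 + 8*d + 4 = (d + 1)*(d^2 + 4*d + 4) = (d + 1)*(d + 2)*(d + 2)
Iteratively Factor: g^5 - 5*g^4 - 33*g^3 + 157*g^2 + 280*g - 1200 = (g - 5)*(g^4 - 33*g^2 - 8*g + 240) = (g - 5)*(g + 4)*(g^3 - 4*g^2 - 17*g + 60) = (g - 5)^2*(g + 4)*(g^2 + g - 12) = (g - 5)^2*(g + 4)^2*(g - 3)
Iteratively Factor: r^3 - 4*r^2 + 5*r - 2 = (r - 2)*(r^2 - 2*r + 1) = (r - 2)*(r - 1)*(r - 1)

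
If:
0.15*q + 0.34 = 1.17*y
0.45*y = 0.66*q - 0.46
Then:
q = 0.98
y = 0.42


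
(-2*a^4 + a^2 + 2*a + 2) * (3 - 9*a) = 18*a^5 - 6*a^4 - 9*a^3 - 15*a^2 - 12*a + 6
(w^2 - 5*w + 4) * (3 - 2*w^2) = -2*w^4 + 10*w^3 - 5*w^2 - 15*w + 12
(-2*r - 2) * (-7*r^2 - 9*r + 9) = 14*r^3 + 32*r^2 - 18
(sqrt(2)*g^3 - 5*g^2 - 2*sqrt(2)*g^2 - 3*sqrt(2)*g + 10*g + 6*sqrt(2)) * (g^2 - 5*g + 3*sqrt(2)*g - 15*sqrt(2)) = sqrt(2)*g^5 - 7*sqrt(2)*g^4 + g^4 - 8*sqrt(2)*g^3 - 7*g^3 - 8*g^2 + 126*sqrt(2)*g^2 - 180*sqrt(2)*g + 126*g - 180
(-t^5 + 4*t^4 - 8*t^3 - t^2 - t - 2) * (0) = 0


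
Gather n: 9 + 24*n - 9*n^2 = -9*n^2 + 24*n + 9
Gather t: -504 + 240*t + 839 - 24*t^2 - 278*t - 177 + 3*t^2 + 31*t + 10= -21*t^2 - 7*t + 168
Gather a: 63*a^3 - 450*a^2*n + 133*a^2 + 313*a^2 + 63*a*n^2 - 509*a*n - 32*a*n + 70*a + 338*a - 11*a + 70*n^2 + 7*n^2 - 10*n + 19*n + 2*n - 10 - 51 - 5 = 63*a^3 + a^2*(446 - 450*n) + a*(63*n^2 - 541*n + 397) + 77*n^2 + 11*n - 66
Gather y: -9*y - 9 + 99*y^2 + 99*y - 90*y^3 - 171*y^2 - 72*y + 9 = -90*y^3 - 72*y^2 + 18*y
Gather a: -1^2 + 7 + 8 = 14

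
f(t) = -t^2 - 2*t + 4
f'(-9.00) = 16.00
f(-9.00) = -59.00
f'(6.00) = -14.00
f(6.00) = -44.00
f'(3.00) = -8.00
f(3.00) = -11.00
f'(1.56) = -5.12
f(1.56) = -1.55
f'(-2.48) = 2.96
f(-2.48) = 2.81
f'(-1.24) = 0.48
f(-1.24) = 4.94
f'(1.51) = -5.02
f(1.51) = -1.30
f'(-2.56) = 3.12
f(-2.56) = 2.57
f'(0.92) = -3.84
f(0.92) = 1.31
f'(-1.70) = 1.40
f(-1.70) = 4.51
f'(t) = -2*t - 2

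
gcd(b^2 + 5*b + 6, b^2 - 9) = b + 3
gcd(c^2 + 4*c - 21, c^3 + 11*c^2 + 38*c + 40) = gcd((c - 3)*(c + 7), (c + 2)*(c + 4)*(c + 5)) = 1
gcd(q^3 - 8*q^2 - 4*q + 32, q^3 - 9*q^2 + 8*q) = q - 8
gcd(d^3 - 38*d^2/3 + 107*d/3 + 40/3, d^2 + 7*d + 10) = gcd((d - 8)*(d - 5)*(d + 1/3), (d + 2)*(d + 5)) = 1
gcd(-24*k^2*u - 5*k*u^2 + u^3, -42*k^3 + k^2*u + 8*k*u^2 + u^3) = 3*k + u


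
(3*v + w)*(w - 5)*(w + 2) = 3*v*w^2 - 9*v*w - 30*v + w^3 - 3*w^2 - 10*w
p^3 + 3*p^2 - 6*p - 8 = (p - 2)*(p + 1)*(p + 4)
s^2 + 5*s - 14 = (s - 2)*(s + 7)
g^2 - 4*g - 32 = (g - 8)*(g + 4)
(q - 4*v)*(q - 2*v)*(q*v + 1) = q^3*v - 6*q^2*v^2 + q^2 + 8*q*v^3 - 6*q*v + 8*v^2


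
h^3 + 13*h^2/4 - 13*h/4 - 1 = (h - 1)*(h + 1/4)*(h + 4)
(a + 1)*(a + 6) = a^2 + 7*a + 6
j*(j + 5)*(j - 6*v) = j^3 - 6*j^2*v + 5*j^2 - 30*j*v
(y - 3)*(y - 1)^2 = y^3 - 5*y^2 + 7*y - 3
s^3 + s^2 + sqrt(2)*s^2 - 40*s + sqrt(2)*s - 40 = (s + 1)*(s - 4*sqrt(2))*(s + 5*sqrt(2))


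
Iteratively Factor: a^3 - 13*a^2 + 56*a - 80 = (a - 4)*(a^2 - 9*a + 20) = (a - 5)*(a - 4)*(a - 4)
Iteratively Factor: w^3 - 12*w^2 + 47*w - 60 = (w - 4)*(w^2 - 8*w + 15) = (w - 5)*(w - 4)*(w - 3)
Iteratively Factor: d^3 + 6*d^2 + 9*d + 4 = (d + 1)*(d^2 + 5*d + 4) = (d + 1)^2*(d + 4)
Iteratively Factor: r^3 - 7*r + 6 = (r - 2)*(r^2 + 2*r - 3) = (r - 2)*(r - 1)*(r + 3)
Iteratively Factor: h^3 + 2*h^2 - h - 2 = (h + 1)*(h^2 + h - 2) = (h - 1)*(h + 1)*(h + 2)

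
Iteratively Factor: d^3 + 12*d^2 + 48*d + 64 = (d + 4)*(d^2 + 8*d + 16) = (d + 4)^2*(d + 4)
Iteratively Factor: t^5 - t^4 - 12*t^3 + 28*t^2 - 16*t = (t - 2)*(t^4 + t^3 - 10*t^2 + 8*t) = (t - 2)*(t - 1)*(t^3 + 2*t^2 - 8*t) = (t - 2)*(t - 1)*(t + 4)*(t^2 - 2*t) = (t - 2)^2*(t - 1)*(t + 4)*(t)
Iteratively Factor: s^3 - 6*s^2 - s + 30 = (s - 5)*(s^2 - s - 6) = (s - 5)*(s - 3)*(s + 2)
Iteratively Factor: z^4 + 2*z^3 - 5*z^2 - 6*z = (z + 1)*(z^3 + z^2 - 6*z) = (z + 1)*(z + 3)*(z^2 - 2*z) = z*(z + 1)*(z + 3)*(z - 2)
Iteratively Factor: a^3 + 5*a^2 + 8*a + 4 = (a + 2)*(a^2 + 3*a + 2) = (a + 2)^2*(a + 1)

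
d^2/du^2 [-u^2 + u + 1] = -2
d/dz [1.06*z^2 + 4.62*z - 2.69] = 2.12*z + 4.62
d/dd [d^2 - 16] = 2*d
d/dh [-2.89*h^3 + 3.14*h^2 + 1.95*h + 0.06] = -8.67*h^2 + 6.28*h + 1.95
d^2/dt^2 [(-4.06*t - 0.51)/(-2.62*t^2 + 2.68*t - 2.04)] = ((19.0892 - 63.8232*t)*(2.62*t^2 - 2.68*t + 2.04) + (4.06*t + 0.51)*(5.24*t - 2.68)*(10.48*t - 5.36))/(2.62*t^2 - 2.68*t + 2.04)^3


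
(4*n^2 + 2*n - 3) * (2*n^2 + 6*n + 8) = 8*n^4 + 28*n^3 + 38*n^2 - 2*n - 24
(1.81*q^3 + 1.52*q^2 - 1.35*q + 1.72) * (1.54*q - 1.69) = 2.7874*q^4 - 0.7181*q^3 - 4.6478*q^2 + 4.9303*q - 2.9068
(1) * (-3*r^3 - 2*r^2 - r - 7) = -3*r^3 - 2*r^2 - r - 7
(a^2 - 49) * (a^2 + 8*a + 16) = a^4 + 8*a^3 - 33*a^2 - 392*a - 784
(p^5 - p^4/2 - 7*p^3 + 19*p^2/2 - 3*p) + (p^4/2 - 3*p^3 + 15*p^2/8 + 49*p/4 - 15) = p^5 - 10*p^3 + 91*p^2/8 + 37*p/4 - 15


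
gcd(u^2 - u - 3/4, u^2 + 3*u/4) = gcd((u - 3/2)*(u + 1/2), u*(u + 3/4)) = 1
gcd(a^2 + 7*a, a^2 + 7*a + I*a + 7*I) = a + 7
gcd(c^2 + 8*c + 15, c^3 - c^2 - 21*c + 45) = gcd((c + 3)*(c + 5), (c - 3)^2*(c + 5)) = c + 5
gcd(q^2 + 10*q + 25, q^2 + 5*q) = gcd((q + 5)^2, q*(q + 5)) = q + 5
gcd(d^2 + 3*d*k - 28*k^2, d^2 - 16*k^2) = d - 4*k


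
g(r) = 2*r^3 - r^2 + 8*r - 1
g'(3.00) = 56.00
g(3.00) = 68.00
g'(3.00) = 56.00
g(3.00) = 68.00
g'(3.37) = 69.40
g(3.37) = 91.15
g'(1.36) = 16.38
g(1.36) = 13.06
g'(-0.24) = 8.83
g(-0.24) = -3.01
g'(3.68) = 81.89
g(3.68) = 114.57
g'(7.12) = 297.93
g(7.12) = 727.15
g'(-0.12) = 8.33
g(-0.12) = -1.98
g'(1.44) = 17.56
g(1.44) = 14.42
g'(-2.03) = 36.79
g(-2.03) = -38.09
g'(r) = 6*r^2 - 2*r + 8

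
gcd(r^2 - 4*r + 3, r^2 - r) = r - 1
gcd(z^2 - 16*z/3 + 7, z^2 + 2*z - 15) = z - 3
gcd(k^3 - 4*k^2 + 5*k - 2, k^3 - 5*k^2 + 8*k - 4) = k^2 - 3*k + 2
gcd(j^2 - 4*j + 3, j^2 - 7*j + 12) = j - 3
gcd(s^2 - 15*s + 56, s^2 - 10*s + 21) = s - 7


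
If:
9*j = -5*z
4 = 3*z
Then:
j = -20/27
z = 4/3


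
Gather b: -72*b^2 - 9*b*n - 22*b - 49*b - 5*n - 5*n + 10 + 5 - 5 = -72*b^2 + b*(-9*n - 71) - 10*n + 10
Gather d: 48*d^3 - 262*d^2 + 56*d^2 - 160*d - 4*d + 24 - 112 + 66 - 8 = 48*d^3 - 206*d^2 - 164*d - 30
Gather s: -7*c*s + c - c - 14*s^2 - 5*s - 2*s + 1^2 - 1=-14*s^2 + s*(-7*c - 7)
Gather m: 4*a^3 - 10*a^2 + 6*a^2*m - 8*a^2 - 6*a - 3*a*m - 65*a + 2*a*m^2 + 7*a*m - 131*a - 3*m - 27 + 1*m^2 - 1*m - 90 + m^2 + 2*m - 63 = 4*a^3 - 18*a^2 - 202*a + m^2*(2*a + 2) + m*(6*a^2 + 4*a - 2) - 180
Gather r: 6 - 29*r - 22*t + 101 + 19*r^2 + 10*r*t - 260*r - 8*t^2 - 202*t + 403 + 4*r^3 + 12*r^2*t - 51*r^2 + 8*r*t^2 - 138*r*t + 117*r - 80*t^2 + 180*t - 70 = 4*r^3 + r^2*(12*t - 32) + r*(8*t^2 - 128*t - 172) - 88*t^2 - 44*t + 440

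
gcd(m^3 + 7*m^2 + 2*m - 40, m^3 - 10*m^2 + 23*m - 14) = m - 2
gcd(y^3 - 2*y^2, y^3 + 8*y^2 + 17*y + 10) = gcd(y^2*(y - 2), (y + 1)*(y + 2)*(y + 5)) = 1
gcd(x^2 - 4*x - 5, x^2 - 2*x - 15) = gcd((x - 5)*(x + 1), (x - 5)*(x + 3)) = x - 5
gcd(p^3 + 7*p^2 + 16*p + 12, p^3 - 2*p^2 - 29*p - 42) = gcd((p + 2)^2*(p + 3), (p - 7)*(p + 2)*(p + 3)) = p^2 + 5*p + 6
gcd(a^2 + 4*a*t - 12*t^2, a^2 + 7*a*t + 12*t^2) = 1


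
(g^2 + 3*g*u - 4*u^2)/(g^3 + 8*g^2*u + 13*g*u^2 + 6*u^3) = (g^2 + 3*g*u - 4*u^2)/(g^3 + 8*g^2*u + 13*g*u^2 + 6*u^3)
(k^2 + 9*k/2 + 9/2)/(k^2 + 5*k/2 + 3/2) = (k + 3)/(k + 1)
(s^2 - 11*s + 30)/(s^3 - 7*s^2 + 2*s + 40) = (s - 6)/(s^2 - 2*s - 8)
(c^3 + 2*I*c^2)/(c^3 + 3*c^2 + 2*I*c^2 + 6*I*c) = c/(c + 3)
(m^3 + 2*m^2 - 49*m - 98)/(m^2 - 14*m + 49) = (m^2 + 9*m + 14)/(m - 7)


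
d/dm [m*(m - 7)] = 2*m - 7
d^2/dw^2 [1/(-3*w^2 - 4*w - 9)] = 2*(9*w^2 + 12*w - 4*(3*w + 2)^2 + 27)/(3*w^2 + 4*w + 9)^3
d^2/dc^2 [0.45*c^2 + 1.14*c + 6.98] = 0.900000000000000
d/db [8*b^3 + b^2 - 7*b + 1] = 24*b^2 + 2*b - 7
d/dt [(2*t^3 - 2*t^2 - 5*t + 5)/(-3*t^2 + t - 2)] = (-6*t^4 + 4*t^3 - 29*t^2 + 38*t + 5)/(9*t^4 - 6*t^3 + 13*t^2 - 4*t + 4)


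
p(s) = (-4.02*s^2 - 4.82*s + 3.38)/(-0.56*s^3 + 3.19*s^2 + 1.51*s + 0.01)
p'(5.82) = -78.51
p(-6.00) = -0.50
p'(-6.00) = -0.02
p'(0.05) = -710.35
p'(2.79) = -0.71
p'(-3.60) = 0.04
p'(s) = (-8.04*s - 4.82)/(-0.56*s^3 + 3.19*s^2 + 1.51*s + 0.01) + (-4.02*s^2 - 4.82*s + 3.38)*(1.68*s^2 - 6.38*s - 1.51)/(-0.56*s^3 + 3.19*s^2 + 1.51*s + 0.01)^2 = (-2.2512*s^4 - 5.3984*s^3 + 14.984*s^2 - 21.6448*s - 5.152)/(0.3136*s^6 - 3.5728*s^5 + 8.4849*s^4 + 9.6226*s^3 + 2.3439*s^2 + 0.0302*s + 0.0001)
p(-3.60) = -0.51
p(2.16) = -2.06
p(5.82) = -24.92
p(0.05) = 33.50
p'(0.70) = -2.58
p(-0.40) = -97.67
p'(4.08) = -1.85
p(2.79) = -2.45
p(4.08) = -3.92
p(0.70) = -0.81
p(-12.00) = -0.37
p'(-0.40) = 2714.24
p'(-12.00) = -0.02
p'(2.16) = -0.55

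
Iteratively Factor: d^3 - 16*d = (d)*(d^2 - 16) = d*(d - 4)*(d + 4)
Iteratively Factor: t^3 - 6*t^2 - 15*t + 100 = (t + 4)*(t^2 - 10*t + 25) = (t - 5)*(t + 4)*(t - 5)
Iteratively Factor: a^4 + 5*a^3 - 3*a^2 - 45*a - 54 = (a - 3)*(a^3 + 8*a^2 + 21*a + 18) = (a - 3)*(a + 3)*(a^2 + 5*a + 6) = (a - 3)*(a + 2)*(a + 3)*(a + 3)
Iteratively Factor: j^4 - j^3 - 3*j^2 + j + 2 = (j + 1)*(j^3 - 2*j^2 - j + 2) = (j + 1)^2*(j^2 - 3*j + 2) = (j - 1)*(j + 1)^2*(j - 2)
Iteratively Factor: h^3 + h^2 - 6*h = (h)*(h^2 + h - 6) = h*(h + 3)*(h - 2)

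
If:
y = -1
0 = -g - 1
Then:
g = -1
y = -1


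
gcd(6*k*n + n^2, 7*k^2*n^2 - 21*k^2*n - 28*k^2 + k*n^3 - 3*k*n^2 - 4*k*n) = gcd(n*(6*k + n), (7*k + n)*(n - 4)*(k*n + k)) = 1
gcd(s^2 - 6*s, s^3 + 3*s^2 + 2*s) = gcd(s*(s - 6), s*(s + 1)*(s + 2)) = s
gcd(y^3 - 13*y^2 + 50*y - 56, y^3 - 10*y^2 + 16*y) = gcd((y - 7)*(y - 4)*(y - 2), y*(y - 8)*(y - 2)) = y - 2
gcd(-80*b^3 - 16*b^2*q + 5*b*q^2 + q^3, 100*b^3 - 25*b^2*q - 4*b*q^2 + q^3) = -20*b^2 + b*q + q^2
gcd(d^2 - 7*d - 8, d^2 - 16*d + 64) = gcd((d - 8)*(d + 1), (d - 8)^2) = d - 8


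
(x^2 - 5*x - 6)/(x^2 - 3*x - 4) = (x - 6)/(x - 4)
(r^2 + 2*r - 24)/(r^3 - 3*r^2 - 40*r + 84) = (r - 4)/(r^2 - 9*r + 14)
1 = 1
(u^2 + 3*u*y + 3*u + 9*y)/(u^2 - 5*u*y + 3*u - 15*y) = (-u - 3*y)/(-u + 5*y)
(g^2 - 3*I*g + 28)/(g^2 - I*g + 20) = (g - 7*I)/(g - 5*I)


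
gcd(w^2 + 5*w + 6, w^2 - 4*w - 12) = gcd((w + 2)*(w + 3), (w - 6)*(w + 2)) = w + 2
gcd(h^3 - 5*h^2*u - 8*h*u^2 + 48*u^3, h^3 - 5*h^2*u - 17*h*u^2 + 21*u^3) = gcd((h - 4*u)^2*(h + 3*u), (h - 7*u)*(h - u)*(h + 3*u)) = h + 3*u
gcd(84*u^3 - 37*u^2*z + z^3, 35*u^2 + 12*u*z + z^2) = 7*u + z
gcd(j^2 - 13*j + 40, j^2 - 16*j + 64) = j - 8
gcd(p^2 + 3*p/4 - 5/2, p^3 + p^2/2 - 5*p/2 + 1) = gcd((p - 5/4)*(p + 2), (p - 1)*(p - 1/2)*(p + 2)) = p + 2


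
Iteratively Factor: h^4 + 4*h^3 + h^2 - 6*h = (h)*(h^3 + 4*h^2 + h - 6) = h*(h + 2)*(h^2 + 2*h - 3) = h*(h - 1)*(h + 2)*(h + 3)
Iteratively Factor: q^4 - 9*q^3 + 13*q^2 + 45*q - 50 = (q - 5)*(q^3 - 4*q^2 - 7*q + 10) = (q - 5)*(q + 2)*(q^2 - 6*q + 5) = (q - 5)*(q - 1)*(q + 2)*(q - 5)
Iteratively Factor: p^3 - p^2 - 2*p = (p)*(p^2 - p - 2) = p*(p + 1)*(p - 2)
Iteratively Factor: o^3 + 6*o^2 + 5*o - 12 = (o + 4)*(o^2 + 2*o - 3) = (o + 3)*(o + 4)*(o - 1)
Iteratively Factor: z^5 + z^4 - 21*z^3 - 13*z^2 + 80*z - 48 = (z - 4)*(z^4 + 5*z^3 - z^2 - 17*z + 12) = (z - 4)*(z + 3)*(z^3 + 2*z^2 - 7*z + 4) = (z - 4)*(z - 1)*(z + 3)*(z^2 + 3*z - 4) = (z - 4)*(z - 1)^2*(z + 3)*(z + 4)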